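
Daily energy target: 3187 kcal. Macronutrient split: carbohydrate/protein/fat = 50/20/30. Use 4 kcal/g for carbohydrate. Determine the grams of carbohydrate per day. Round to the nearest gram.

Carbohydrate energy = 50% × 3187 = 1593.5 kcal.
At 4 kcal/g: 1593.5 ÷ 4 = 398.375 g.

398 g/day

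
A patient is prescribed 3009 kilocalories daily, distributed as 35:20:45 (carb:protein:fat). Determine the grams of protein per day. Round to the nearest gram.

Protein energy = 20% × 3009 = 601.8 kcal.
At 4 kcal/g: 601.8 ÷ 4 = 150.45 g.

150 g/day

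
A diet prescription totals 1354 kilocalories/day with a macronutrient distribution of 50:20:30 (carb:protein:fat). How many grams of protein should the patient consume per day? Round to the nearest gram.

68 g/day

Protein energy = 20% × 1354 = 270.8 kcal.
At 4 kcal/g: 270.8 ÷ 4 = 67.7 g.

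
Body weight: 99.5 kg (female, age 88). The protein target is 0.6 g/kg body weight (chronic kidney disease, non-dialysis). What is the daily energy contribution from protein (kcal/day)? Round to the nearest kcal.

239 kcal/day

Protein = 0.6 g/kg × 99.5 kg = 59.7 g/day.
Protein energy = 59.7 g × 4 kcal/g = 238.8 kcal/day.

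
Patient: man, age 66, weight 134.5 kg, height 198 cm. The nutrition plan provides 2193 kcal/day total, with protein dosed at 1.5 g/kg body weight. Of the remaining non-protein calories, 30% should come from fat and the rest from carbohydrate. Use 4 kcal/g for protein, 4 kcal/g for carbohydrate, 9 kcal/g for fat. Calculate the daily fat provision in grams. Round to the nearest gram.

46 g/day

Protein = 1.5 × 134.5 = 201.75 g → 201.75 × 4 = 807 kcal.
Non-protein calories = 2193 − 807 = 1386 kcal.
Fat: 30% × 1386 = 415.8 kcal; carbohydrate: 970.2 kcal.
Fat: 415.8 kcal ÷ 9 kcal/g = 46.2 g.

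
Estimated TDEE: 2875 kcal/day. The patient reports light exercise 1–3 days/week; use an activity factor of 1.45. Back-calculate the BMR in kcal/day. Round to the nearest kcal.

BMR = TEE ÷ activity factor = 2875 ÷ 1.45 = 1982.7586 kcal/day.

1983 kcal/day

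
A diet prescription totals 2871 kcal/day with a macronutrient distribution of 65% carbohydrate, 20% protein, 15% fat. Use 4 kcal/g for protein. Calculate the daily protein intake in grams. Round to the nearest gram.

Protein energy = 20% × 2871 = 574.2 kcal.
At 4 kcal/g: 574.2 ÷ 4 = 143.55 g.

144 g/day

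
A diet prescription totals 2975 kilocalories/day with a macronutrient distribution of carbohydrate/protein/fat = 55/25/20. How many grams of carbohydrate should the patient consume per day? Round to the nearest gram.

Carbohydrate energy = 55% × 2975 = 1636.25 kcal.
At 4 kcal/g: 1636.25 ÷ 4 = 409.0625 g.

409 g/day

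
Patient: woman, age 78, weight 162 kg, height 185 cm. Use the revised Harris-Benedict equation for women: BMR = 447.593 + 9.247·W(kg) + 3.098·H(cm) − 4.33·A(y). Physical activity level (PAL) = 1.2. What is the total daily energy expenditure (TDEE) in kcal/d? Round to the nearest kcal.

2617 kcal/d

Harris-Benedict: BMR = 447.593 + 9.247(162) + 3.098(185) − 4.33(78) = 2180.997 kcal/day.
TEE = BMR × activity factor = 2180.997 × 1.2 = 2617.1964 kcal/day.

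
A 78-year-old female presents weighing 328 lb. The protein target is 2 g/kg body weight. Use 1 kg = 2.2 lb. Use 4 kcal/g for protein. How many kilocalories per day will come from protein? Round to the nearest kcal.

1193 kcal/day

Weight in kg = 328 ÷ 2.2 = 149.0909 kg.
Protein = 2 g/kg × 149.0909 kg = 298.1818 g/day.
Protein energy = 298.1818 g × 4 kcal/g = 1192.7273 kcal/day.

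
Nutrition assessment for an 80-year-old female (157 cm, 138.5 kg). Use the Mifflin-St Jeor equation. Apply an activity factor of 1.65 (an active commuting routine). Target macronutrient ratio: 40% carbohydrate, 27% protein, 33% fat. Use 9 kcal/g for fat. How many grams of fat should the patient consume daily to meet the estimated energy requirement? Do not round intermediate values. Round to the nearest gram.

Mifflin-St Jeor (female): BMR = 10(138.5) + 6.25(157) − 5(80) − 161 = 1385 + 981.25 − 400 − 161 = 1805.25 kcal/day.
TEE = 1805.25 × 1.65 = 2978.6625 kcal/day.
Fat energy = 33% × 2978.6625 = 982.9586 kcal.
Fat = 982.9586 ÷ 9 kcal/g = 109.2176 g.

109 g/day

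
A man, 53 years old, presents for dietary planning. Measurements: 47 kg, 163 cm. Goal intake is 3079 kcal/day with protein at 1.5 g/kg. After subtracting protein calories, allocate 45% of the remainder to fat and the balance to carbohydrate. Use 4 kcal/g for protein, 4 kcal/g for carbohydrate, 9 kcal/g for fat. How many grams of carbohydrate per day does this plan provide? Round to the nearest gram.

385 g/day

Protein = 1.5 × 47 = 70.5 g → 70.5 × 4 = 282 kcal.
Non-protein calories = 3079 − 282 = 2797 kcal.
Fat: 45% × 2797 = 1258.65 kcal; carbohydrate: 1538.35 kcal.
Carbohydrate: 1538.35 kcal ÷ 4 kcal/g = 384.5875 g.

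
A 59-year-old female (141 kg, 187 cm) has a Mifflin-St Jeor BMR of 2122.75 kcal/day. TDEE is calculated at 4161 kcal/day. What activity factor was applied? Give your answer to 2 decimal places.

Activity factor = TEE ÷ BMR = 4161 ÷ 2122.75 = 1.96.

1.96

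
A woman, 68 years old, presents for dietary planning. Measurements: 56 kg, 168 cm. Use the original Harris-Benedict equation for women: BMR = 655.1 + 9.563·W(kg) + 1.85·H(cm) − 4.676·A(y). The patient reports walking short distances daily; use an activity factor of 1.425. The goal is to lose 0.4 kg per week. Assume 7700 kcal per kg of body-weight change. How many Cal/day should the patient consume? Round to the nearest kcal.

1246 Cal/day

Harris-Benedict: BMR = 655.1 + 9.563(56) + 1.85(168) − 4.676(68) = 1183.46 kcal/day.
TEE = 1183.46 × 1.425 = 1686.4305 kcal/day.
Required daily deficit = 0.4 × 7700 ÷ 7 = 440 kcal/day.
Target intake = 1686.4305 − 440 = 1246.4305 kcal/day.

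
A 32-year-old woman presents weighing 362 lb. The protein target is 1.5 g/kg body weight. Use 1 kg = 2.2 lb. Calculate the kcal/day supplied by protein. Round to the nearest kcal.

Weight in kg = 362 ÷ 2.2 = 164.5455 kg.
Protein = 1.5 g/kg × 164.5455 kg = 246.8182 g/day.
Protein energy = 246.8182 g × 4 kcal/g = 987.2727 kcal/day.

987 kcal/day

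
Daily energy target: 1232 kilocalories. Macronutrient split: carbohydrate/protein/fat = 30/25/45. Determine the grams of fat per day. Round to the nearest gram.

62 g/day

Fat energy = 45% × 1232 = 554.4 kcal.
At 9 kcal/g: 554.4 ÷ 9 = 61.6 g.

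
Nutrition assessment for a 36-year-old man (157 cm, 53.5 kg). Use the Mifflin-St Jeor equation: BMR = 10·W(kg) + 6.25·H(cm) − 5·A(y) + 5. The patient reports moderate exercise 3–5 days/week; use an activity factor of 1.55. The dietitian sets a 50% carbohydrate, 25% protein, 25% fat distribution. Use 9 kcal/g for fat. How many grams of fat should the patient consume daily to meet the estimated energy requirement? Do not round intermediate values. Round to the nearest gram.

Mifflin-St Jeor (male): BMR = 10(53.5) + 6.25(157) − 5(36) + 5 = 535 + 981.25 − 180 + 5 = 1341.25 kcal/day.
TEE = 1341.25 × 1.55 = 2078.9375 kcal/day.
Fat energy = 25% × 2078.9375 = 519.7344 kcal.
Fat = 519.7344 ÷ 9 kcal/g = 57.7483 g.

58 g/day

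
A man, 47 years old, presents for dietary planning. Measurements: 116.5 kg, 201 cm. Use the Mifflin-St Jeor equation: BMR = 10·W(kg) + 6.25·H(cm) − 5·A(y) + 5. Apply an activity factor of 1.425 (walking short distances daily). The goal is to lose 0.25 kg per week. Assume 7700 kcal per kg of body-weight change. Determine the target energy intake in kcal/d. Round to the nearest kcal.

Mifflin-St Jeor (male): BMR = 10(116.5) + 6.25(201) − 5(47) + 5 = 1165 + 1256.25 − 235 + 5 = 2191.25 kcal/day.
TEE = 2191.25 × 1.425 = 3122.5313 kcal/day.
Required daily deficit = 0.25 × 7700 ÷ 7 = 275 kcal/day.
Target intake = 3122.5313 − 275 = 2847.5313 kcal/day.

2848 kcal/d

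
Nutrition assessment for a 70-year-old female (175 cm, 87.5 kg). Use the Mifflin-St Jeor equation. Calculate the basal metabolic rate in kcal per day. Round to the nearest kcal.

Mifflin-St Jeor (female): BMR = 10(87.5) + 6.25(175) − 5(70) − 161 = 875 + 1093.75 − 350 − 161 = 1457.75 kcal/day.

1458 kcal per day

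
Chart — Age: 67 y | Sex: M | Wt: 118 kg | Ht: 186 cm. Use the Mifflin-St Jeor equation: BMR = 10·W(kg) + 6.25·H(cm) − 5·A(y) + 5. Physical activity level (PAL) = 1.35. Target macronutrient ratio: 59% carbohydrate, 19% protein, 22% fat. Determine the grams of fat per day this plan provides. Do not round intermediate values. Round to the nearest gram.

Mifflin-St Jeor (male): BMR = 10(118) + 6.25(186) − 5(67) + 5 = 1180 + 1162.5 − 335 + 5 = 2012.5 kcal/day.
TEE = 2012.5 × 1.35 = 2716.875 kcal/day.
Fat energy = 22% × 2716.875 = 597.7125 kcal.
Fat = 597.7125 ÷ 9 kcal/g = 66.4125 g.

66 g/day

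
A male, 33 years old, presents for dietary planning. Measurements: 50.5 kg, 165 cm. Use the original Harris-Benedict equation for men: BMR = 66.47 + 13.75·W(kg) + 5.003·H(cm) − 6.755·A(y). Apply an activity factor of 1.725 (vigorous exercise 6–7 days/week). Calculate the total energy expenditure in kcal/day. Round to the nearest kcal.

2352 kcal/day

Harris-Benedict: BMR = 66.47 + 13.75(50.5) + 5.003(165) − 6.755(33) = 1363.425 kcal/day.
TEE = BMR × activity factor = 1363.425 × 1.725 = 2351.9081 kcal/day.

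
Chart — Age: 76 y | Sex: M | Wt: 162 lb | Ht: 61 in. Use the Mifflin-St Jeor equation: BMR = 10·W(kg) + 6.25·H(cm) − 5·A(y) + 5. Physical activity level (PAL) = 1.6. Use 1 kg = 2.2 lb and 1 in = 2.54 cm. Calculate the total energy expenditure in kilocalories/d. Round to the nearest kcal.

Convert to metric: weight = 162 ÷ 2.2 = 73.6364 kg; height = 61 × 2.54 = 154.94 cm.
Mifflin-St Jeor (male): BMR = 10(73.6364) + 6.25(154.94) − 5(76) + 5 = 736.3636 + 968.375 − 380 + 5 = 1329.7386 kcal/day.
TEE = BMR × activity factor = 1329.7386 × 1.6 = 2127.5818 kcal/day.

2128 kilocalories/d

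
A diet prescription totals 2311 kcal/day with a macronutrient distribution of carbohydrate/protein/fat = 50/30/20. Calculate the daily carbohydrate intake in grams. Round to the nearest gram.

289 g/day

Carbohydrate energy = 50% × 2311 = 1155.5 kcal.
At 4 kcal/g: 1155.5 ÷ 4 = 288.875 g.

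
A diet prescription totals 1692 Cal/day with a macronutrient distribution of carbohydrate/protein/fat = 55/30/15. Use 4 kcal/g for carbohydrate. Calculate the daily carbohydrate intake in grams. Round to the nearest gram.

233 g/day

Carbohydrate energy = 55% × 1692 = 930.6 kcal.
At 4 kcal/g: 930.6 ÷ 4 = 232.65 g.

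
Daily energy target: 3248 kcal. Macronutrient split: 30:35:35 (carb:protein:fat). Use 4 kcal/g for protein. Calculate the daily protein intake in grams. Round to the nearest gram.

Protein energy = 35% × 3248 = 1136.8 kcal.
At 4 kcal/g: 1136.8 ÷ 4 = 284.2 g.

284 g/day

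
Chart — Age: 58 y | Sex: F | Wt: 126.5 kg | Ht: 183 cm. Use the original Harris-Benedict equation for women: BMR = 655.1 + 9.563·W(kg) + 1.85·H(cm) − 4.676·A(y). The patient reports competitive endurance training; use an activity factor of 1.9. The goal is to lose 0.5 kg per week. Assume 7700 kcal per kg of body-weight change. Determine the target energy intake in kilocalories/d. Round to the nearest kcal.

Harris-Benedict: BMR = 655.1 + 9.563(126.5) + 1.85(183) − 4.676(58) = 1932.1615 kcal/day.
TEE = 1932.1615 × 1.9 = 3671.1069 kcal/day.
Required daily deficit = 0.5 × 7700 ÷ 7 = 550 kcal/day.
Target intake = 3671.1069 − 550 = 3121.1069 kcal/day.

3121 kilocalories/d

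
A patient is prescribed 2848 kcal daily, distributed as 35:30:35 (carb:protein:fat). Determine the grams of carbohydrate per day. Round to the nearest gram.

249 g/day

Carbohydrate energy = 35% × 2848 = 996.8 kcal.
At 4 kcal/g: 996.8 ÷ 4 = 249.2 g.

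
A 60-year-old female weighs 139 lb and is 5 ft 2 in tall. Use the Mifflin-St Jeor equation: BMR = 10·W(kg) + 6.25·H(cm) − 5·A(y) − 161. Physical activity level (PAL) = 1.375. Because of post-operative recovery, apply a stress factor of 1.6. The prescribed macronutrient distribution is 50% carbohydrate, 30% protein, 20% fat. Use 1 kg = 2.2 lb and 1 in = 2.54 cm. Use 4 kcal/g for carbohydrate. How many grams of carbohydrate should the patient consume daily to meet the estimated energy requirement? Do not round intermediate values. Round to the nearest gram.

318 g/day

Convert to metric: weight = 139 ÷ 2.2 = 63.1818 kg; height = (5×12 + 2) × 2.54 = 62 × 2.54 = 157.48 cm.
Mifflin-St Jeor (female): BMR = 10(63.1818) + 6.25(157.48) − 5(60) − 161 = 631.8182 + 984.25 − 300 − 161 = 1155.0682 kcal/day.
TEE = 1155.0682 × 1.375 = 1588.2188 kcal/day.
With stress factor 1.6: 1588.2188 × 1.6 = 2541.15 kcal/day.
Carbohydrate energy = 50% × 2541.15 = 1270.575 kcal.
Carbohydrate = 1270.575 ÷ 4 kcal/g = 317.6438 g.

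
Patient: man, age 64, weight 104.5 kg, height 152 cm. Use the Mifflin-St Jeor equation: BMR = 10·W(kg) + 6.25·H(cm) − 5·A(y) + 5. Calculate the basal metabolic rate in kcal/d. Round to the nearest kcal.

Mifflin-St Jeor (male): BMR = 10(104.5) + 6.25(152) − 5(64) + 5 = 1045 + 950 − 320 + 5 = 1680 kcal/day.

1680 kcal/d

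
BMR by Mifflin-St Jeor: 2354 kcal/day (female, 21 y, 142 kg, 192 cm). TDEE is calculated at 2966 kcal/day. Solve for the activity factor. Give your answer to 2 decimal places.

Activity factor = TEE ÷ BMR = 2966 ÷ 2354 = 1.26.

1.26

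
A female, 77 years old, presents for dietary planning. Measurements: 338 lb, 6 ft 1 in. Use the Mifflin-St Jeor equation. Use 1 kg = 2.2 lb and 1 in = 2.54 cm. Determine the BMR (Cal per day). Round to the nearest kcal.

2149 Cal per day

Convert to metric: weight = 338 ÷ 2.2 = 153.6364 kg; height = (6×12 + 1) × 2.54 = 73 × 2.54 = 185.42 cm.
Mifflin-St Jeor (female): BMR = 10(153.6364) + 6.25(185.42) − 5(77) − 161 = 1536.3636 + 1158.875 − 385 − 161 = 2149.2386 kcal/day.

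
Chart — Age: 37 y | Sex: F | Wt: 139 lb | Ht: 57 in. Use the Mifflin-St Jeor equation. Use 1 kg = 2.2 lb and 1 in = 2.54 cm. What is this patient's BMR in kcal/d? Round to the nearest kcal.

1191 kcal/d

Convert to metric: weight = 139 ÷ 2.2 = 63.1818 kg; height = 57 × 2.54 = 144.78 cm.
Mifflin-St Jeor (female): BMR = 10(63.1818) + 6.25(144.78) − 5(37) − 161 = 631.8182 + 904.875 − 185 − 161 = 1190.6932 kcal/day.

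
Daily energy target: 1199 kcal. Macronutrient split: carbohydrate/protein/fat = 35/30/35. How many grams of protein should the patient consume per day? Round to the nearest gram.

90 g/day

Protein energy = 30% × 1199 = 359.7 kcal.
At 4 kcal/g: 359.7 ÷ 4 = 89.925 g.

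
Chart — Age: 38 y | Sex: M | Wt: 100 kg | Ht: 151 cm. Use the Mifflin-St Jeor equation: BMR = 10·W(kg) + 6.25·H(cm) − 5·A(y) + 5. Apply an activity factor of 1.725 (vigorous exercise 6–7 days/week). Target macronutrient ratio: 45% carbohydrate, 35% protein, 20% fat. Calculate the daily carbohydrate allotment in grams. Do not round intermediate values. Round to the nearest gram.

Mifflin-St Jeor (male): BMR = 10(100) + 6.25(151) − 5(38) + 5 = 1000 + 943.75 − 190 + 5 = 1758.75 kcal/day.
TEE = 1758.75 × 1.725 = 3033.8438 kcal/day.
Carbohydrate energy = 45% × 3033.8438 = 1365.2297 kcal.
Carbohydrate = 1365.2297 ÷ 4 kcal/g = 341.3074 g.

341 g/day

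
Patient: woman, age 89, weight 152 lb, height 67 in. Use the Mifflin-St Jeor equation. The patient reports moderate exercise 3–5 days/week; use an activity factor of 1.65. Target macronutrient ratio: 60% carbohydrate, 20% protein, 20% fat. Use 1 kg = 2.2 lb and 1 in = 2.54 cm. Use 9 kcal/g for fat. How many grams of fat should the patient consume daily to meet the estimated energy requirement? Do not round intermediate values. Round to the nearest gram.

42 g/day

Convert to metric: weight = 152 ÷ 2.2 = 69.0909 kg; height = 67 × 2.54 = 170.18 cm.
Mifflin-St Jeor (female): BMR = 10(69.0909) + 6.25(170.18) − 5(89) − 161 = 690.9091 + 1063.625 − 445 − 161 = 1148.5341 kcal/day.
TEE = 1148.5341 × 1.65 = 1895.0813 kcal/day.
Fat energy = 20% × 1895.0813 = 379.0163 kcal.
Fat = 379.0163 ÷ 9 kcal/g = 42.1129 g.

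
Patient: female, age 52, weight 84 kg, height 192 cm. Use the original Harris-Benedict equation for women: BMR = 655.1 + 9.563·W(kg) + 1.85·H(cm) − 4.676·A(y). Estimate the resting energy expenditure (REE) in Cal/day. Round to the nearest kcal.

1570 Cal/day

Harris-Benedict: BMR = 655.1 + 9.563(84) + 1.85(192) − 4.676(52) = 1570.44 kcal/day.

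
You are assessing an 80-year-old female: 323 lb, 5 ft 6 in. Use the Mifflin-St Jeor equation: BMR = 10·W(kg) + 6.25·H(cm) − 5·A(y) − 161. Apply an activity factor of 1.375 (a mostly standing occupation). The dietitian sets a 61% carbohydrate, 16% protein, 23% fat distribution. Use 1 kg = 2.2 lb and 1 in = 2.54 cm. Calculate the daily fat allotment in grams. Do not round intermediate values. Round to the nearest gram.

Convert to metric: weight = 323 ÷ 2.2 = 146.8182 kg; height = (5×12 + 6) × 2.54 = 66 × 2.54 = 167.64 cm.
Mifflin-St Jeor (female): BMR = 10(146.8182) + 6.25(167.64) − 5(80) − 161 = 1468.1818 + 1047.75 − 400 − 161 = 1954.9318 kcal/day.
TEE = 1954.9318 × 1.375 = 2688.0313 kcal/day.
Fat energy = 23% × 2688.0313 = 618.2472 kcal.
Fat = 618.2472 ÷ 9 kcal/g = 68.6941 g.

69 g/day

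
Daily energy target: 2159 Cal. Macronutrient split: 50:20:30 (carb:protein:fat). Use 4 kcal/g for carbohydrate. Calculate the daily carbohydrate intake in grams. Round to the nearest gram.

270 g/day

Carbohydrate energy = 50% × 2159 = 1079.5 kcal.
At 4 kcal/g: 1079.5 ÷ 4 = 269.875 g.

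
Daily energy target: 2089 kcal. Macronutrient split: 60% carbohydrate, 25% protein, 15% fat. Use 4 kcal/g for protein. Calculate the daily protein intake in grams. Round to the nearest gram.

131 g/day

Protein energy = 25% × 2089 = 522.25 kcal.
At 4 kcal/g: 522.25 ÷ 4 = 130.5625 g.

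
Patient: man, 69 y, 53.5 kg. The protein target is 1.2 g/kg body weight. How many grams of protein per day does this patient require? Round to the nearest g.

64 g/day

Protein = 1.2 g/kg × 53.5 kg = 64.2 g/day.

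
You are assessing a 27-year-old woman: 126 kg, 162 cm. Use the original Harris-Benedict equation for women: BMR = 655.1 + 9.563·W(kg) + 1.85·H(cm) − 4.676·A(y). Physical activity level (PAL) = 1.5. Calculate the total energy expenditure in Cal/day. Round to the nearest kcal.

Harris-Benedict: BMR = 655.1 + 9.563(126) + 1.85(162) − 4.676(27) = 2033.486 kcal/day.
TEE = BMR × activity factor = 2033.486 × 1.5 = 3050.229 kcal/day.

3050 Cal/day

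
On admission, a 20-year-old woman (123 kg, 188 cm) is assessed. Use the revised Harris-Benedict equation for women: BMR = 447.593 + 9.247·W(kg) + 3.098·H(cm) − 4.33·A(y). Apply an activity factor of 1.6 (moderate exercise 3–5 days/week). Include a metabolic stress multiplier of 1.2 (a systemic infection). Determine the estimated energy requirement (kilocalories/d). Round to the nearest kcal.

3995 kilocalories/d

Harris-Benedict: BMR = 447.593 + 9.247(123) + 3.098(188) − 4.33(20) = 2080.798 kcal/day.
TEE = BMR × activity factor = 2080.798 × 1.6 = 3329.2768 kcal/day.
Apply stress factor: 3329.2768 × 1.2 = 3995.1322 kcal/day.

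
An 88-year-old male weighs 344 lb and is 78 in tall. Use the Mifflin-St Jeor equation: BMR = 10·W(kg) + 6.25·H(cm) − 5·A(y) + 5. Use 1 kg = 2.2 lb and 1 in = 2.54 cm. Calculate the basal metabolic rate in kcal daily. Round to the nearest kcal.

Convert to metric: weight = 344 ÷ 2.2 = 156.3636 kg; height = 78 × 2.54 = 198.12 cm.
Mifflin-St Jeor (male): BMR = 10(156.3636) + 6.25(198.12) − 5(88) + 5 = 1563.6364 + 1238.25 − 440 + 5 = 2366.8864 kcal/day.

2367 kcal daily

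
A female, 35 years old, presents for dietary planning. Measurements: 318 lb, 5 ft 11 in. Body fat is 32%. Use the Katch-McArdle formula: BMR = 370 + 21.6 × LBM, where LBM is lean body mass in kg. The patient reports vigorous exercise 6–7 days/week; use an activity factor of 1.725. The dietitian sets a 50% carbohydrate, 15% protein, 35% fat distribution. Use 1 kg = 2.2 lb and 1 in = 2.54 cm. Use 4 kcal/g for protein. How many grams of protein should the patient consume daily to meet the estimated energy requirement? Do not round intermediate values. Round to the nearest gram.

161 g/day

Convert to metric: weight = 318 ÷ 2.2 = 144.5455 kg; height = (5×12 + 11) × 2.54 = 71 × 2.54 = 180.34 cm.
LBM = 144.5455 × (1 − 0.32) = 98.2909 kg. Katch-McArdle: BMR = 370 + 21.6 × 98.2909 = 2493.0836 kcal/day.
TEE = 2493.0836 × 1.725 = 4300.5693 kcal/day.
Protein energy = 15% × 4300.5693 = 645.0854 kcal.
Protein = 645.0854 ÷ 4 kcal/g = 161.2713 g.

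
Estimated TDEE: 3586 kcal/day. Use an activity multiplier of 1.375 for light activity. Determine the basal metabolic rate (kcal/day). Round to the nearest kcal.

BMR = TEE ÷ activity factor = 3586 ÷ 1.375 = 2608 kcal/day.

2608 kcal/day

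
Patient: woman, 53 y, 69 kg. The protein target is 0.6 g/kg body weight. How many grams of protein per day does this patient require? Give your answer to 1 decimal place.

Protein = 0.6 g/kg × 69 kg = 41.4 g/day.

41.4 g/day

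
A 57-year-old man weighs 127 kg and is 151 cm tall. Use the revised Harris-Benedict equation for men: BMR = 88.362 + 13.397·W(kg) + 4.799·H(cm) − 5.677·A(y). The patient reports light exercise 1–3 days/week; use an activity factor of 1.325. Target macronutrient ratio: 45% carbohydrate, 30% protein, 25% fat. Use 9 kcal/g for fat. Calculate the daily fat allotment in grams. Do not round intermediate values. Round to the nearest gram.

Harris-Benedict: BMR = 88.362 + 13.397(127) + 4.799(151) − 5.677(57) = 2190.841 kcal/day.
TEE = 2190.841 × 1.325 = 2902.8643 kcal/day.
Fat energy = 25% × 2902.8643 = 725.7161 kcal.
Fat = 725.7161 ÷ 9 kcal/g = 80.6351 g.

81 g/day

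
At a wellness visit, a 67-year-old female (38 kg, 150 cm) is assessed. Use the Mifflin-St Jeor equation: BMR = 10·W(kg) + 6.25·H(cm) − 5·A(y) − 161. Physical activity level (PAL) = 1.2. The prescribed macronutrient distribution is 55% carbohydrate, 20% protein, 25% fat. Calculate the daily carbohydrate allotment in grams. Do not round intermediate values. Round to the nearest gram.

Mifflin-St Jeor (female): BMR = 10(38) + 6.25(150) − 5(67) − 161 = 380 + 937.5 − 335 − 161 = 821.5 kcal/day.
TEE = 821.5 × 1.2 = 985.8 kcal/day.
Carbohydrate energy = 55% × 985.8 = 542.19 kcal.
Carbohydrate = 542.19 ÷ 4 kcal/g = 135.5475 g.

136 g/day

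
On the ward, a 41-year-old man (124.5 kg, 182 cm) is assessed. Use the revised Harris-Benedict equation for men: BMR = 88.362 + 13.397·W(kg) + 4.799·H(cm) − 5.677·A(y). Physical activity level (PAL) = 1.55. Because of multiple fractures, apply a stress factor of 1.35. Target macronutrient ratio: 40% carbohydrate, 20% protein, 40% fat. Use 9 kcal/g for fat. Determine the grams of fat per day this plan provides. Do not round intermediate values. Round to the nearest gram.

223 g/day

Harris-Benedict: BMR = 88.362 + 13.397(124.5) + 4.799(182) − 5.677(41) = 2396.9495 kcal/day.
TEE = 2396.9495 × 1.55 = 3715.2717 kcal/day.
With stress factor 1.35: 3715.2717 × 1.35 = 5015.6168 kcal/day.
Fat energy = 40% × 5015.6168 = 2006.2467 kcal.
Fat = 2006.2467 ÷ 9 kcal/g = 222.9163 g.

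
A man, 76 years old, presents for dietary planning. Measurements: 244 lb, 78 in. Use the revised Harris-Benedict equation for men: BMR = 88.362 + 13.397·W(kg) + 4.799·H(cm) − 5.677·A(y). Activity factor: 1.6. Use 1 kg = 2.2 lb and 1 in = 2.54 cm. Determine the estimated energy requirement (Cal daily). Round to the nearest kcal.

Convert to metric: weight = 244 ÷ 2.2 = 110.9091 kg; height = 78 × 2.54 = 198.12 cm.
Harris-Benedict: BMR = 88.362 + 13.397(110.9091) + 4.799(198.12) − 5.677(76) = 2093.537 kcal/day.
TEE = BMR × activity factor = 2093.537 × 1.6 = 3349.6592 kcal/day.

3350 Cal daily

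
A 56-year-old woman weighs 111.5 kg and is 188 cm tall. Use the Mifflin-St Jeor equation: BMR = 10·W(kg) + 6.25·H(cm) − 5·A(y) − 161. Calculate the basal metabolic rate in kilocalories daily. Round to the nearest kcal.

Mifflin-St Jeor (female): BMR = 10(111.5) + 6.25(188) − 5(56) − 161 = 1115 + 1175 − 280 − 161 = 1849 kcal/day.

1849 kilocalories daily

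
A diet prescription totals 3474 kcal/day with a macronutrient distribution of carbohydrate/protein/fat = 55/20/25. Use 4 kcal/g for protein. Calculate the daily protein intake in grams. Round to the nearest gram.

Protein energy = 20% × 3474 = 694.8 kcal.
At 4 kcal/g: 694.8 ÷ 4 = 173.7 g.

174 g/day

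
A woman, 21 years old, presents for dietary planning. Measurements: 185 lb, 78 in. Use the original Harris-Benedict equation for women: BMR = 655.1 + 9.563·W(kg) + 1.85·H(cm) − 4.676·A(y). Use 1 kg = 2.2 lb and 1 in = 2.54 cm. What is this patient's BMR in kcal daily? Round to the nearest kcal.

Convert to metric: weight = 185 ÷ 2.2 = 84.0909 kg; height = 78 × 2.54 = 198.12 cm.
Harris-Benedict: BMR = 655.1 + 9.563(84.0909) + 1.85(198.12) − 4.676(21) = 1727.5874 kcal/day.

1728 kcal daily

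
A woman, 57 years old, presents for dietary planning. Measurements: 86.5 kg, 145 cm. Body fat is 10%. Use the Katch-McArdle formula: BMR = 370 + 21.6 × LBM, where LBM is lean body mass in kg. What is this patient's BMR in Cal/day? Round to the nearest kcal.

2052 Cal/day

LBM = 86.5 × (1 − 0.1) = 77.85 kg. Katch-McArdle: BMR = 370 + 21.6 × 77.85 = 2051.56 kcal/day.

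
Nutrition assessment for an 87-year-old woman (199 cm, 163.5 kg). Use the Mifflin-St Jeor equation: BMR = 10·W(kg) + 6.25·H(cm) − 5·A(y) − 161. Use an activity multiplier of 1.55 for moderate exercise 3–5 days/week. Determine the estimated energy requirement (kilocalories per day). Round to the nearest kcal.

3538 kilocalories per day

Mifflin-St Jeor (female): BMR = 10(163.5) + 6.25(199) − 5(87) − 161 = 1635 + 1243.75 − 435 − 161 = 2282.75 kcal/day.
TEE = BMR × activity factor = 2282.75 × 1.55 = 3538.2625 kcal/day.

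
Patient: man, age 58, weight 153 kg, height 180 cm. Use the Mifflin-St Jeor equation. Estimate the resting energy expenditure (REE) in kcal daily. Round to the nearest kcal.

Mifflin-St Jeor (male): BMR = 10(153) + 6.25(180) − 5(58) + 5 = 1530 + 1125 − 290 + 5 = 2370 kcal/day.

2370 kcal daily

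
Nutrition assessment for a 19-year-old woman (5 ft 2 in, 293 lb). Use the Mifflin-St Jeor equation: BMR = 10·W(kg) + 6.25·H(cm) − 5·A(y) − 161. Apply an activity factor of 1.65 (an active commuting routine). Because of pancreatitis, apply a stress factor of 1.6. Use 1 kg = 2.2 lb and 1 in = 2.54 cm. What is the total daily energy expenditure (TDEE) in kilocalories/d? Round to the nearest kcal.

5439 kilocalories/d

Convert to metric: weight = 293 ÷ 2.2 = 133.1818 kg; height = (5×12 + 2) × 2.54 = 62 × 2.54 = 157.48 cm.
Mifflin-St Jeor (female): BMR = 10(133.1818) + 6.25(157.48) − 5(19) − 161 = 1331.8182 + 984.25 − 95 − 161 = 2060.0682 kcal/day.
TEE = BMR × activity factor = 2060.0682 × 1.65 = 3399.1125 kcal/day.
Apply stress factor: 3399.1125 × 1.6 = 5438.58 kcal/day.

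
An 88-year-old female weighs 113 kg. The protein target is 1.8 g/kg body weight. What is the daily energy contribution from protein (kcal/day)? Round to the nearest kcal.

814 kcal/day

Protein = 1.8 g/kg × 113 kg = 203.4 g/day.
Protein energy = 203.4 g × 4 kcal/g = 813.6 kcal/day.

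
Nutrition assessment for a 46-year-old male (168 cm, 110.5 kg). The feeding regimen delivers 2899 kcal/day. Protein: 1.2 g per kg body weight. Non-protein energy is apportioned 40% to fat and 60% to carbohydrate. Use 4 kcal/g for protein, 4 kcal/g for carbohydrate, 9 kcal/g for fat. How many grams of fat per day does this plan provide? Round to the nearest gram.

105 g/day

Protein = 1.2 × 110.5 = 132.6 g → 132.6 × 4 = 530.4 kcal.
Non-protein calories = 2899 − 530.4 = 2368.6 kcal.
Fat: 40% × 2368.6 = 947.44 kcal; carbohydrate: 1421.16 kcal.
Fat: 947.44 kcal ÷ 9 kcal/g = 105.2711 g.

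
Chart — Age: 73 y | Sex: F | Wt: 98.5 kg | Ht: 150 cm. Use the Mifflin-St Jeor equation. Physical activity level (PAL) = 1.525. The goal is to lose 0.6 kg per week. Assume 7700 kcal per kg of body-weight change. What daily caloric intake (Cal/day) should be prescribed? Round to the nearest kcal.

1470 Cal/day

Mifflin-St Jeor (female): BMR = 10(98.5) + 6.25(150) − 5(73) − 161 = 985 + 937.5 − 365 − 161 = 1396.5 kcal/day.
TEE = 1396.5 × 1.525 = 2129.6625 kcal/day.
Required daily deficit = 0.6 × 7700 ÷ 7 = 660 kcal/day.
Target intake = 2129.6625 − 660 = 1469.6625 kcal/day.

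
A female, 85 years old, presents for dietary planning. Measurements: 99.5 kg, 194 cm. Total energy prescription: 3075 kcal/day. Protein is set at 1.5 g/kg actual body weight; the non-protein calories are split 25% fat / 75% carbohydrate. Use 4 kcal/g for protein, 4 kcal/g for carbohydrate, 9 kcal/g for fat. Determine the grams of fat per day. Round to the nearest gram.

69 g/day

Protein = 1.5 × 99.5 = 149.25 g → 149.25 × 4 = 597 kcal.
Non-protein calories = 3075 − 597 = 2478 kcal.
Fat: 25% × 2478 = 619.5 kcal; carbohydrate: 1858.5 kcal.
Fat: 619.5 kcal ÷ 9 kcal/g = 68.8333 g.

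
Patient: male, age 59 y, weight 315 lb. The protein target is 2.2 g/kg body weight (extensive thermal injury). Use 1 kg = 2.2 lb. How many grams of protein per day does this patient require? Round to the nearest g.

315 g/day

Weight in kg = 315 ÷ 2.2 = 143.1818 kg.
Protein = 2.2 g/kg × 143.1818 kg = 315 g/day.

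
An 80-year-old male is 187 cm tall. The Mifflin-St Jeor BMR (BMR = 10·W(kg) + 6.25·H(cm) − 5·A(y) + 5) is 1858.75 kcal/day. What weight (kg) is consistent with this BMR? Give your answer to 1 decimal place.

108.5 kg

1858.75 = 10·W + 6.25(187) − 5(80) + 5
10·W = 1858.75 − 773.75 = 1085, so W = 108.5 kg.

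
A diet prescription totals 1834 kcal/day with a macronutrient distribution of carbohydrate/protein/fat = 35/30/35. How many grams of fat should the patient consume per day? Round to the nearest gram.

Fat energy = 35% × 1834 = 641.9 kcal.
At 9 kcal/g: 641.9 ÷ 9 = 71.3222 g.

71 g/day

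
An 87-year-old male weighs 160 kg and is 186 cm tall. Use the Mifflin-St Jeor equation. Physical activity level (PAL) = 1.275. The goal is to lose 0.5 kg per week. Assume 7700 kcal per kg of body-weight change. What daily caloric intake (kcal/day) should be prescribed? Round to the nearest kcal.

2424 kcal/day

Mifflin-St Jeor (male): BMR = 10(160) + 6.25(186) − 5(87) + 5 = 1600 + 1162.5 − 435 + 5 = 2332.5 kcal/day.
TEE = 2332.5 × 1.275 = 2973.9375 kcal/day.
Required daily deficit = 0.5 × 7700 ÷ 7 = 550 kcal/day.
Target intake = 2973.9375 − 550 = 2423.9375 kcal/day.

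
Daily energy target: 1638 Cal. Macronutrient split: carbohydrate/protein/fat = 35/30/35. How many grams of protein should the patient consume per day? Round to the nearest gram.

Protein energy = 30% × 1638 = 491.4 kcal.
At 4 kcal/g: 491.4 ÷ 4 = 122.85 g.

123 g/day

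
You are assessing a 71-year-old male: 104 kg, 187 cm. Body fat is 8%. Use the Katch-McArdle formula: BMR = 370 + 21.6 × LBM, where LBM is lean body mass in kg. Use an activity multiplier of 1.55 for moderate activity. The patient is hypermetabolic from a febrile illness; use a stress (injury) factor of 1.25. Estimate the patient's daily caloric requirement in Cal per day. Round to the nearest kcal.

4721 Cal per day

LBM = 104 × (1 − 0.08) = 95.68 kg. Katch-McArdle: BMR = 370 + 21.6 × 95.68 = 2436.688 kcal/day.
TEE = BMR × activity factor = 2436.688 × 1.55 = 3776.8664 kcal/day.
Apply stress factor: 3776.8664 × 1.25 = 4721.083 kcal/day.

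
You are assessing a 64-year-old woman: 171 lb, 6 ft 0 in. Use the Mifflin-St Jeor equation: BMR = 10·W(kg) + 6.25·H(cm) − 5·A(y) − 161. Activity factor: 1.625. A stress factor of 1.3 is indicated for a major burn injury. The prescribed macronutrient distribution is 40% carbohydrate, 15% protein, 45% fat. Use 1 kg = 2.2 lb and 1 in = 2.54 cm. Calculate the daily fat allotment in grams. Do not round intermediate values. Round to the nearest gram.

Convert to metric: weight = 171 ÷ 2.2 = 77.7273 kg; height = (6×12 + 0) × 2.54 = 72 × 2.54 = 182.88 cm.
Mifflin-St Jeor (female): BMR = 10(77.7273) + 6.25(182.88) − 5(64) − 161 = 777.2727 + 1143 − 320 − 161 = 1439.2727 kcal/day.
TEE = 1439.2727 × 1.625 = 2338.8182 kcal/day.
With stress factor 1.3: 2338.8182 × 1.3 = 3040.4636 kcal/day.
Fat energy = 45% × 3040.4636 = 1368.2086 kcal.
Fat = 1368.2086 ÷ 9 kcal/g = 152.0232 g.

152 g/day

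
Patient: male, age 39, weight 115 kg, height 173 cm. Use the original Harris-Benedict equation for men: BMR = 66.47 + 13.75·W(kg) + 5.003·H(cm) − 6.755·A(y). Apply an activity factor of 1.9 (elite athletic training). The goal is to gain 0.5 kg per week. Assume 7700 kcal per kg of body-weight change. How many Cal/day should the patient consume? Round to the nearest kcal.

4825 Cal/day

Harris-Benedict: BMR = 66.47 + 13.75(115) + 5.003(173) − 6.755(39) = 2249.794 kcal/day.
TEE = 2249.794 × 1.9 = 4274.6086 kcal/day.
Required daily surplus = 0.5 × 7700 ÷ 7 = 550 kcal/day.
Target intake = 4274.6086 + 550 = 4824.6086 kcal/day.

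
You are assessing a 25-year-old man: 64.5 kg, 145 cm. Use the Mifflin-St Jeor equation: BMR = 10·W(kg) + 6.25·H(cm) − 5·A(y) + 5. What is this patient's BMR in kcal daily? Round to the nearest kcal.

1431 kcal daily

Mifflin-St Jeor (male): BMR = 10(64.5) + 6.25(145) − 5(25) + 5 = 645 + 906.25 − 125 + 5 = 1431.25 kcal/day.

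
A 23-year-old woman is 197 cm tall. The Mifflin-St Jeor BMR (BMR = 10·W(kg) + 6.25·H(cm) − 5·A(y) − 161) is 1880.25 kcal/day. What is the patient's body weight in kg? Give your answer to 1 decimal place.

92.5 kg

1880.25 = 10·W + 6.25(197) − 5(23) − 161
10·W = 1880.25 − 955.25 = 925, so W = 92.5 kg.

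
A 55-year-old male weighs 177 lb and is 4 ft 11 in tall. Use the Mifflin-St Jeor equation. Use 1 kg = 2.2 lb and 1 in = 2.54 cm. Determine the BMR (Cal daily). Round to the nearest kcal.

1471 Cal daily

Convert to metric: weight = 177 ÷ 2.2 = 80.4545 kg; height = (4×12 + 11) × 2.54 = 59 × 2.54 = 149.86 cm.
Mifflin-St Jeor (male): BMR = 10(80.4545) + 6.25(149.86) − 5(55) + 5 = 804.5455 + 936.625 − 275 + 5 = 1471.1705 kcal/day.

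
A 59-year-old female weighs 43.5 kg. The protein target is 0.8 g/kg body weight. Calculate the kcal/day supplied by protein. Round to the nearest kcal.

139 kcal/day

Protein = 0.8 g/kg × 43.5 kg = 34.8 g/day.
Protein energy = 34.8 g × 4 kcal/g = 139.2 kcal/day.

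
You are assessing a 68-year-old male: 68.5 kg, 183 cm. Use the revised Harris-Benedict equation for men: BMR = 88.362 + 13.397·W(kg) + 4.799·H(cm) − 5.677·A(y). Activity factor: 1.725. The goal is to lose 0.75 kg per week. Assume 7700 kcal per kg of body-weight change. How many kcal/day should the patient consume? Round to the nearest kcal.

1759 kcal/day

Harris-Benedict: BMR = 88.362 + 13.397(68.5) + 4.799(183) − 5.677(68) = 1498.2375 kcal/day.
TEE = 1498.2375 × 1.725 = 2584.4597 kcal/day.
Required daily deficit = 0.75 × 7700 ÷ 7 = 825 kcal/day.
Target intake = 2584.4597 − 825 = 1759.4597 kcal/day.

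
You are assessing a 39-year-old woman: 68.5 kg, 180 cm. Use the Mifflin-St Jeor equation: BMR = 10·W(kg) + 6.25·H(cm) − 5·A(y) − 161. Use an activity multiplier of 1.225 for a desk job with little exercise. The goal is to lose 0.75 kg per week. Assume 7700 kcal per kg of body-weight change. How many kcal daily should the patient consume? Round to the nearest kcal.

956 kcal daily

Mifflin-St Jeor (female): BMR = 10(68.5) + 6.25(180) − 5(39) − 161 = 685 + 1125 − 195 − 161 = 1454 kcal/day.
TEE = 1454 × 1.225 = 1781.15 kcal/day.
Required daily deficit = 0.75 × 7700 ÷ 7 = 825 kcal/day.
Target intake = 1781.15 − 825 = 956.15 kcal/day.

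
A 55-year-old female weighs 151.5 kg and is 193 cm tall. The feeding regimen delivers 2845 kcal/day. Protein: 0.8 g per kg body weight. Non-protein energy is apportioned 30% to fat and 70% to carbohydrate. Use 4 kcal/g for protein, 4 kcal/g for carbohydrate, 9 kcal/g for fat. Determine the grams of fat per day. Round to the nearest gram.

79 g/day

Protein = 0.8 × 151.5 = 121.2 g → 121.2 × 4 = 484.8 kcal.
Non-protein calories = 2845 − 484.8 = 2360.2 kcal.
Fat: 30% × 2360.2 = 708.06 kcal; carbohydrate: 1652.14 kcal.
Fat: 708.06 kcal ÷ 9 kcal/g = 78.6733 g.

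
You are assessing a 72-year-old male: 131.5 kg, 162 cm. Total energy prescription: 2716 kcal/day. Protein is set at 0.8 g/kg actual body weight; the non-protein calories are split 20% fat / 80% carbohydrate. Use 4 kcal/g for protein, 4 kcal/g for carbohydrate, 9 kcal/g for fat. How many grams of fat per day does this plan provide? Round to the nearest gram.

51 g/day

Protein = 0.8 × 131.5 = 105.2 g → 105.2 × 4 = 420.8 kcal.
Non-protein calories = 2716 − 420.8 = 2295.2 kcal.
Fat: 20% × 2295.2 = 459.04 kcal; carbohydrate: 1836.16 kcal.
Fat: 459.04 kcal ÷ 9 kcal/g = 51.0044 g.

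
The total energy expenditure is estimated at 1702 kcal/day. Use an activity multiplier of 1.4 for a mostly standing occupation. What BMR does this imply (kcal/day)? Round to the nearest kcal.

1216 kcal/day

BMR = TEE ÷ activity factor = 1702 ÷ 1.4 = 1215.7143 kcal/day.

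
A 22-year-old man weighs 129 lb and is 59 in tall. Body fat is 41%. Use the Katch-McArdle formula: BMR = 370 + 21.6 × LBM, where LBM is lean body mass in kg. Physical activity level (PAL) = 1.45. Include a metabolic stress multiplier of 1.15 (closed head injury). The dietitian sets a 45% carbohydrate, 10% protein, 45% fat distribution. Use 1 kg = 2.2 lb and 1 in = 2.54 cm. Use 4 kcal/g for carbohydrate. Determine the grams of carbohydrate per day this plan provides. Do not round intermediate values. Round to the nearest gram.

Convert to metric: weight = 129 ÷ 2.2 = 58.6364 kg; height = 59 × 2.54 = 149.86 cm.
LBM = 58.6364 × (1 − 0.41) = 34.5955 kg. Katch-McArdle: BMR = 370 + 21.6 × 34.5955 = 1117.2618 kcal/day.
TEE = 1117.2618 × 1.45 = 1620.0296 kcal/day.
With stress factor 1.15: 1620.0296 × 1.15 = 1863.0341 kcal/day.
Carbohydrate energy = 45% × 1863.0341 = 838.3653 kcal.
Carbohydrate = 838.3653 ÷ 4 kcal/g = 209.5913 g.

210 g/day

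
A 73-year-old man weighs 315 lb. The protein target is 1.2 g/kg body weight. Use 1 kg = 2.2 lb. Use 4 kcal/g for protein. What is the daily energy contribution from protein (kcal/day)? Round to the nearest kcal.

687 kcal/day

Weight in kg = 315 ÷ 2.2 = 143.1818 kg.
Protein = 1.2 g/kg × 143.1818 kg = 171.8182 g/day.
Protein energy = 171.8182 g × 4 kcal/g = 687.2727 kcal/day.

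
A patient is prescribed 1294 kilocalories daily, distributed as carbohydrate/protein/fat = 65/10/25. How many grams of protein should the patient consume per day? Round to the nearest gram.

Protein energy = 10% × 1294 = 129.4 kcal.
At 4 kcal/g: 129.4 ÷ 4 = 32.35 g.

32 g/day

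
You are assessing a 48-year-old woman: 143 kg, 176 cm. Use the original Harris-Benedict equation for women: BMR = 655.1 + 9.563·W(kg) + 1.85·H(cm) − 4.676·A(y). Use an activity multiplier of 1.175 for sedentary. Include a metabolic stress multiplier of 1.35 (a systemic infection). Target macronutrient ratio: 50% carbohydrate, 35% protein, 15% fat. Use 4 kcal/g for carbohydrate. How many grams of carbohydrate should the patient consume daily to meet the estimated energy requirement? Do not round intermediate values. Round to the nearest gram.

Harris-Benedict: BMR = 655.1 + 9.563(143) + 1.85(176) − 4.676(48) = 2123.761 kcal/day.
TEE = 2123.761 × 1.175 = 2495.4192 kcal/day.
With stress factor 1.35: 2495.4192 × 1.35 = 3368.8159 kcal/day.
Carbohydrate energy = 50% × 3368.8159 = 1684.4079 kcal.
Carbohydrate = 1684.4079 ÷ 4 kcal/g = 421.102 g.

421 g/day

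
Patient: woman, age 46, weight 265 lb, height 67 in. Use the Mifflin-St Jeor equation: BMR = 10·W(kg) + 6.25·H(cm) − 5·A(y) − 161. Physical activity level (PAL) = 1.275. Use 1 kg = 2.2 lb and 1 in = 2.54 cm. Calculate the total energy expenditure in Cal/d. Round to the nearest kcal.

Convert to metric: weight = 265 ÷ 2.2 = 120.4545 kg; height = 67 × 2.54 = 170.18 cm.
Mifflin-St Jeor (female): BMR = 10(120.4545) + 6.25(170.18) − 5(46) − 161 = 1204.5455 + 1063.625 − 230 − 161 = 1877.1705 kcal/day.
TEE = BMR × activity factor = 1877.1705 × 1.275 = 2393.3923 kcal/day.

2393 Cal/d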